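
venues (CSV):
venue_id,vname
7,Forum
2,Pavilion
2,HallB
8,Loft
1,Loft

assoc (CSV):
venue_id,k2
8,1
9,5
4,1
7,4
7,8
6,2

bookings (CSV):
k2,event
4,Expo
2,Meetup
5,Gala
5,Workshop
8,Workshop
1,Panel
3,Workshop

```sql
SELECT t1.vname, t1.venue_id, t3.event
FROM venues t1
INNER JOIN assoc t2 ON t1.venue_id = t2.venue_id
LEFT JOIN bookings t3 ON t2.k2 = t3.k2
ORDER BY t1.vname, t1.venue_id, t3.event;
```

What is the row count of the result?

3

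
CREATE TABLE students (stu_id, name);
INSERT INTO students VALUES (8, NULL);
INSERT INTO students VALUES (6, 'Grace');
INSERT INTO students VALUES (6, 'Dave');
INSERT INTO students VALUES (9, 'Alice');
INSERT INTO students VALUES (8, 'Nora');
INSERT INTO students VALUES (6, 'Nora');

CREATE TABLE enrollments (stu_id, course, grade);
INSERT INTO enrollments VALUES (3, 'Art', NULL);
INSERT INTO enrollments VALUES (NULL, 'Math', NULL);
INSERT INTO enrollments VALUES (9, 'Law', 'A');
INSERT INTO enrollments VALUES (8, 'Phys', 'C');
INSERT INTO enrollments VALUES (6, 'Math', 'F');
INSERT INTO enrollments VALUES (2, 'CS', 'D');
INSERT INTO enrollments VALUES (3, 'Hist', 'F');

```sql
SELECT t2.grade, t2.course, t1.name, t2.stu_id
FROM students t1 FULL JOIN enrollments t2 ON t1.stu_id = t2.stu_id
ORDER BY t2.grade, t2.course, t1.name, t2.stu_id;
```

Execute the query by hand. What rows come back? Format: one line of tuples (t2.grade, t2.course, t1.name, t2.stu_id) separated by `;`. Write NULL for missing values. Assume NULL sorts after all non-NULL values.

(A, Law, Alice, 9); (C, Phys, Nora, 8); (C, Phys, NULL, 8); (D, CS, NULL, 2); (F, Hist, NULL, 3); (F, Math, Dave, 6); (F, Math, Grace, 6); (F, Math, Nora, 6); (NULL, Art, NULL, 3); (NULL, Math, NULL, NULL)

FULL OUTER JOIN keeps every row from both sides; unmatched rows get NULL for the other side's columns.
Matching on t1.stu_id = t2.stu_id. A NULL in a compared column never satisfies the condition.
- t1 (stu_id=8) pairs with 1 row(s) of t2.
- t1 (stu_id=6) pairs with 1 row(s) of t2.
- t1 (stu_id=6) pairs with 1 row(s) of t2.
- t1 (stu_id=9) pairs with 1 row(s) of t2.
- t1 (stu_id=8) pairs with 1 row(s) of t2.
- t1 (stu_id=6) pairs with 1 row(s) of t2.
- plus 4 unmatched t2 row(s), each kept with NULL t1 columns.
After projecting and ordering:
t2.grade | t2.course | t1.name | t2.stu_id
A | Law | Alice | 9
C | Phys | Nora | 8
C | Phys | NULL | 8
D | CS | NULL | 2
F | Hist | NULL | 3
F | Math | Dave | 6
F | Math | Grace | 6
F | Math | Nora | 6
NULL | Art | NULL | 3
NULL | Math | NULL | NULL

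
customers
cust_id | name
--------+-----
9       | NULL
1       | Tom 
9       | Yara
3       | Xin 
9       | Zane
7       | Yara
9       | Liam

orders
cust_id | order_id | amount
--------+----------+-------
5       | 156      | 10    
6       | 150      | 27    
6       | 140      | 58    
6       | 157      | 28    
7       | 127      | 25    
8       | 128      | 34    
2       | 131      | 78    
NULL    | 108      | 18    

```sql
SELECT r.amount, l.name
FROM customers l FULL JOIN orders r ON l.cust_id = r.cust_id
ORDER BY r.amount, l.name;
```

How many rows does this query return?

14

FULL OUTER JOIN keeps every row from both sides; unmatched rows get NULL for the other side's columns.
Matching on l.cust_id = r.cust_id. A NULL in a compared column never satisfies the condition.
- l row (cust_id=9): no match → kept, r columns NULL.
- l row (cust_id=1): no match → kept, r columns NULL.
- l row (cust_id=9): no match → kept, r columns NULL.
- l row (cust_id=3): no match → kept, r columns NULL.
- l row (cust_id=9): no match → kept, r columns NULL.
- l row (cust_id=7): matches 1 r row(s) → 1 output row(s).
- l row (cust_id=9): no match → kept, r columns NULL.
- 7 r row(s) had no l match → kept, l columns NULL.
Total: 1 matched + 13 padded = 14 rows.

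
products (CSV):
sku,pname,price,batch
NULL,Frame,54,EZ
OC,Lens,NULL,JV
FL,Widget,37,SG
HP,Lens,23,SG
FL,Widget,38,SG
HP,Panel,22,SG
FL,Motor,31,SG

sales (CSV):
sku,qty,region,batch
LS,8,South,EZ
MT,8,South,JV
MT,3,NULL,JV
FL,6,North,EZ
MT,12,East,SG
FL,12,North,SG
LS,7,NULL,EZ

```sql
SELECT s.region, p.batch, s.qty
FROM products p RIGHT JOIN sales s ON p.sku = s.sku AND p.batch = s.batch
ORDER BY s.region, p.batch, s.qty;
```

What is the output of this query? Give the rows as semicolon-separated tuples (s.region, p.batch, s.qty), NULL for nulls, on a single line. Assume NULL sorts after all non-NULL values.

(East, NULL, 12); (North, SG, 12); (North, SG, 12); (North, SG, 12); (North, NULL, 6); (South, NULL, 8); (South, NULL, 8); (NULL, NULL, 3); (NULL, NULL, 7)

RIGHT JOIN keeps every row from `sales`; unmatched rows get NULL for `products`'s columns.
Matching on p.sku = s.sku AND p.batch = s.batch. A NULL in a compared column never satisfies the condition.
- p[0] sku=NULL, batch=EZ → no match.
- p[1] sku=OC, batch=JV → no match.
- p[2] sku=FL, batch=SG → 1 match(es) in s → 1 row(s).
- p[3] sku=HP, batch=SG → no match.
- p[4] sku=FL, batch=SG → 1 match(es) in s → 1 row(s).
- p[5] sku=HP, batch=SG → no match.
- p[6] sku=FL, batch=SG → 1 match(es) in s → 1 row(s).
- plus 6 unmatched s row(s), each kept with NULL p columns.
After projecting and ordering:
s.region | p.batch | s.qty
East | NULL | 12
North | SG | 12
North | SG | 12
North | SG | 12
North | NULL | 6
South | NULL | 8
South | NULL | 8
NULL | NULL | 3
NULL | NULL | 7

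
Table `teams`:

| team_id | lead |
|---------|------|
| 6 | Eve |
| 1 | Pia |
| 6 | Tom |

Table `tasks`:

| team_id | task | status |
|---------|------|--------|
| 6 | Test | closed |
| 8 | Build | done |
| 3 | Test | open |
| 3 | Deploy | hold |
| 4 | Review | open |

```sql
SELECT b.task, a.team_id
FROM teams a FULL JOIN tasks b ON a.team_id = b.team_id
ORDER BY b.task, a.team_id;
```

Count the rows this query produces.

7

FULL OUTER JOIN keeps every row from both sides; unmatched rows get NULL for the other side's columns.
Matching on a.team_id = b.team_id.
- a[0] team_id=6 → 1 match(es) in b → 1 row(s).
- a[1] team_id=1 → no match; kept with NULLs on the b side.
- a[2] team_id=6 → 1 match(es) in b → 1 row(s).
- 4 b row(s) had no a match → kept, a columns NULL.
Total: 2 matched + 5 padded = 7 rows.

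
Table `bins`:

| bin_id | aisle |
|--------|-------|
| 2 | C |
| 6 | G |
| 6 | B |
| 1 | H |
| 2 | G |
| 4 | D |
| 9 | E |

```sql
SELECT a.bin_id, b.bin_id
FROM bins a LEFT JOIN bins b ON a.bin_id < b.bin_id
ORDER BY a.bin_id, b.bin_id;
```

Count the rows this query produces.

20

LEFT JOIN keeps every row from `bins a`; unmatched rows get NULL for `bins b`'s columns.
Matching on a.bin_id < b.bin_id.
- a (bin_id=2) pairs with 4 row(s) of b.
- a (bin_id=6) pairs with 1 row(s) of b.
- a (bin_id=6) pairs with 1 row(s) of b.
- a (bin_id=1) pairs with 6 row(s) of b.
- a (bin_id=2) pairs with 4 row(s) of b.
- a (bin_id=4) pairs with 3 row(s) of b.
- a (bin_id=9) has no partner → padded with NULL.
Total: 19 matched + 1 padded = 20 rows.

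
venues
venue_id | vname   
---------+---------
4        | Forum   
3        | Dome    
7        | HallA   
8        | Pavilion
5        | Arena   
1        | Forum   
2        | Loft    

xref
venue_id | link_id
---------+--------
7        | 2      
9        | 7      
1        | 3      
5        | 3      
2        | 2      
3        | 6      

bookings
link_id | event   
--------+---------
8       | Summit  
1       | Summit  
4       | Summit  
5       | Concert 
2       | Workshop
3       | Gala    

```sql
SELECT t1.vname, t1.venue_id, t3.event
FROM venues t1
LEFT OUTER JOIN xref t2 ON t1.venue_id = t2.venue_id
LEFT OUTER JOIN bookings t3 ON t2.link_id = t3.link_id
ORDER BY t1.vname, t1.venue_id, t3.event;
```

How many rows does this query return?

Joins associate left-to-right: venues LEFT JOIN xref on venue_id gives 7 intermediate row(s).
Then LEFT JOIN `bookings t3` on link_id: each of those 7 rows is kept; rows whose t2.link_id has no match in t3 get NULL for t3's columns.
Result: 7 row(s).

7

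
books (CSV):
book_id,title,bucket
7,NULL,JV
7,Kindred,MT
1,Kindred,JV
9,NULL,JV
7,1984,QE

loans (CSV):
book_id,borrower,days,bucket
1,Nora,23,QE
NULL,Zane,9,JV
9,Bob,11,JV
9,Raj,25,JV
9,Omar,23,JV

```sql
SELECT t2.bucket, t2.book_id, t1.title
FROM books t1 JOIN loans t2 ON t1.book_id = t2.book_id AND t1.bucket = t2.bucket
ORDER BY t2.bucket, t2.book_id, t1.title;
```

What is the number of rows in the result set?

3

INNER JOIN keeps only pairs where the ON condition holds.
Matching on t1.book_id = t2.book_id AND t1.bucket = t2.bucket. A NULL in a compared column never satisfies the condition.
- t1 row (book_id=7, bucket=JV): no match → dropped.
- t1 row (book_id=7, bucket=MT): no match → dropped.
- t1 row (book_id=1, bucket=JV): no match → dropped.
- t1 row (book_id=9, bucket=JV): matches 3 t2 row(s) → 3 output row(s).
- t1 row (book_id=7, bucket=QE): no match → dropped.
Total: 3 rows.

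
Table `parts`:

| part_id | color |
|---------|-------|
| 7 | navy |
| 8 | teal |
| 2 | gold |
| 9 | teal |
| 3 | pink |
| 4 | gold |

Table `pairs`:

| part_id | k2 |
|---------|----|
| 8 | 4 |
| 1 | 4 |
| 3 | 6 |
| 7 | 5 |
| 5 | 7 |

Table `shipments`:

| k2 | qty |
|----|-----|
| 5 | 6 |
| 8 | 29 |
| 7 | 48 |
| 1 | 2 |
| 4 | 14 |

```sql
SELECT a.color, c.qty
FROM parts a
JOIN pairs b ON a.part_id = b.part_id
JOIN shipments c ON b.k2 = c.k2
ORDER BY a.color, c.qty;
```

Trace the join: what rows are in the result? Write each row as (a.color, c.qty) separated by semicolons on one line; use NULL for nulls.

(navy, 6); (teal, 14)

Evaluate left to right. First `parts a INNER JOIN pairs b` on part_id: 3 row(s).
Then INNER JOIN `shipments c` on k2: keep only rows whose b.k2 appears in c.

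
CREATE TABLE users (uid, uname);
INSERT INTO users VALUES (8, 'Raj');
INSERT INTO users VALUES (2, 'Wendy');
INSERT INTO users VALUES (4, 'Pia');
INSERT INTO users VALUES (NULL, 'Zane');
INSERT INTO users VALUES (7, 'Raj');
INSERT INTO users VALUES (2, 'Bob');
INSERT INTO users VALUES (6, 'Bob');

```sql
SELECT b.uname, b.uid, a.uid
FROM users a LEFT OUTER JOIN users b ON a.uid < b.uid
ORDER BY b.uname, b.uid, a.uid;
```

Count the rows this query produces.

16

LEFT JOIN keeps every row from `users a`; unmatched rows get NULL for `users b`'s columns.
Matching on a.uid < b.uid. A NULL in a compared column never satisfies the condition.
- a[0] uid=8 → no match; kept with NULLs on the b side.
- a[1] uid=2 → 4 match(es) in b → 4 row(s).
- a[2] uid=4 → 3 match(es) in b → 3 row(s).
- a[3] uid=NULL → no match; kept with NULLs on the b side.
- a[4] uid=7 → 1 match(es) in b → 1 row(s).
- a[5] uid=2 → 4 match(es) in b → 4 row(s).
- a[6] uid=6 → 2 match(es) in b → 2 row(s).
Total: 14 matched + 2 padded = 16 rows.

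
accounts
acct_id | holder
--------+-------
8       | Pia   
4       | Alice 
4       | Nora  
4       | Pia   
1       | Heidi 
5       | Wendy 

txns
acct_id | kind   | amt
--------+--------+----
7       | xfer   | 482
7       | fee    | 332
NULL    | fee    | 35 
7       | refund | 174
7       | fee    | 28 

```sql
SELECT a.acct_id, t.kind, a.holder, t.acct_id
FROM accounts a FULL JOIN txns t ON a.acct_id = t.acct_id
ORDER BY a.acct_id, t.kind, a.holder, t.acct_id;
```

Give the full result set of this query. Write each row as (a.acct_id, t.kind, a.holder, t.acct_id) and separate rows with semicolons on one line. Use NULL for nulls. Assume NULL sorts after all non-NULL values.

(1, NULL, Heidi, NULL); (4, NULL, Alice, NULL); (4, NULL, Nora, NULL); (4, NULL, Pia, NULL); (5, NULL, Wendy, NULL); (8, NULL, Pia, NULL); (NULL, fee, NULL, 7); (NULL, fee, NULL, 7); (NULL, fee, NULL, NULL); (NULL, refund, NULL, 7); (NULL, xfer, NULL, 7)

FULL OUTER JOIN keeps every row from both sides; unmatched rows get NULL for the other side's columns.
Matching on a.acct_id = t.acct_id. A NULL in a compared column never satisfies the condition.
Matched pairs: 0; unmatched a rows kept: 6; unmatched t rows kept: 5.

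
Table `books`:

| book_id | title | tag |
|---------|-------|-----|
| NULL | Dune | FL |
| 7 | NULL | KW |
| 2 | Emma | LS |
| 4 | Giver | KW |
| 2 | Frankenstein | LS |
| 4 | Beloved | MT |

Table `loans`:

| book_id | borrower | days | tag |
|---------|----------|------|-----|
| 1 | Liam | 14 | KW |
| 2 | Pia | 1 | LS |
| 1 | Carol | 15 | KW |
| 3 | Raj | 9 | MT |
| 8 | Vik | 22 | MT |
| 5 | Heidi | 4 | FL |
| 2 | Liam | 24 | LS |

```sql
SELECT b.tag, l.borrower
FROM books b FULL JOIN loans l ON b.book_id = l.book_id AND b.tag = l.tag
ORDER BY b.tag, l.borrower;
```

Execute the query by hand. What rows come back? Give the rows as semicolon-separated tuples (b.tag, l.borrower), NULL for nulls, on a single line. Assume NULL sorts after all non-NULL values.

(FL, NULL); (KW, NULL); (KW, NULL); (LS, Liam); (LS, Liam); (LS, Pia); (LS, Pia); (MT, NULL); (NULL, Carol); (NULL, Heidi); (NULL, Liam); (NULL, Raj); (NULL, Vik)

FULL OUTER JOIN keeps every row from both sides; unmatched rows get NULL for the other side's columns.
Matching on b.book_id = l.book_id AND b.tag = l.tag. A NULL in a compared column never satisfies the condition.
- b row (book_id=NULL, tag=FL): no match → kept, l columns NULL.
- b row (book_id=7, tag=KW): no match → kept, l columns NULL.
- b row (book_id=2, tag=LS): matches 2 l row(s) → 2 output row(s).
- b row (book_id=4, tag=KW): no match → kept, l columns NULL.
- b row (book_id=2, tag=LS): matches 2 l row(s) → 2 output row(s).
- b row (book_id=4, tag=MT): no match → kept, l columns NULL.
- 5 l row(s) had no b match → kept, b columns NULL.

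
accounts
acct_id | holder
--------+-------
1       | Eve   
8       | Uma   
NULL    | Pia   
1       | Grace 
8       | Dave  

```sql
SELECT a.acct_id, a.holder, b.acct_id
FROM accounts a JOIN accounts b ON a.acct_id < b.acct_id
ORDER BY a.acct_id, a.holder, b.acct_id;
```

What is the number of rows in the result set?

4

INNER JOIN keeps only pairs where the ON condition holds.
Matching on a.acct_id < b.acct_id. A NULL in a compared column never satisfies the condition.
- acct_id=1: 2 matching b row(s), so 2 row(s) emitted.
- acct_id=8: no matching b row, dropped.
- acct_id=NULL: no matching b row, dropped.
- acct_id=1: 2 matching b row(s), so 2 row(s) emitted.
- acct_id=8: no matching b row, dropped.
Total: 4 rows.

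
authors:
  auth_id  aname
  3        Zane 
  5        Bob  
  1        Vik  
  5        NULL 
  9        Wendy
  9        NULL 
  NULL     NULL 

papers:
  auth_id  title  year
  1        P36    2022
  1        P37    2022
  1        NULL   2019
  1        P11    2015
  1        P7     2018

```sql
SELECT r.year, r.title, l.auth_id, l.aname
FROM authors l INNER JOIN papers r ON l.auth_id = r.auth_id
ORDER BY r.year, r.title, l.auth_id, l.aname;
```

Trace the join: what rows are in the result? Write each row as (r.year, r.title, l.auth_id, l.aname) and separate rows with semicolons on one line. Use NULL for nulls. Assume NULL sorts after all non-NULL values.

INNER JOIN keeps only pairs where the ON condition holds.
Matching on l.auth_id = r.auth_id. A NULL in a compared column never satisfies the condition.
Matched pairs: 5.

(2015, P11, 1, Vik); (2018, P7, 1, Vik); (2019, NULL, 1, Vik); (2022, P36, 1, Vik); (2022, P37, 1, Vik)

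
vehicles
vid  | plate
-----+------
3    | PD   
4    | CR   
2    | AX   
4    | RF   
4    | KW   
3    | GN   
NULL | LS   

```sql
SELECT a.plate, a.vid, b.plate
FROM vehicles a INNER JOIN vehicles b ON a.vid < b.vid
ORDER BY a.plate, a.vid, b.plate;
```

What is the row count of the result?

INNER JOIN keeps only pairs where the ON condition holds.
Matching on a.vid < b.vid. A NULL in a compared column never satisfies the condition.
- vid=3: 3 matching b row(s), so 3 row(s) emitted.
- vid=4: no matching b row, dropped.
- vid=2: 5 matching b row(s), so 5 row(s) emitted.
- vid=4: no matching b row, dropped.
- vid=4: no matching b row, dropped.
- vid=3: 3 matching b row(s), so 3 row(s) emitted.
- vid=NULL: no matching b row, dropped.
Total: 11 rows.

11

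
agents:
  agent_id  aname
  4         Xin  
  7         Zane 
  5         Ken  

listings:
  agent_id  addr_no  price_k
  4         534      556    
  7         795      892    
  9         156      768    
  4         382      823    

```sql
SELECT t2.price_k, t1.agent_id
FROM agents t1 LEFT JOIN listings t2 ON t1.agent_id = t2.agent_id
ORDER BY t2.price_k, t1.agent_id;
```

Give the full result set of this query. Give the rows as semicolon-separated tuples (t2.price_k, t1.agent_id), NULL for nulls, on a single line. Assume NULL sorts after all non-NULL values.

LEFT JOIN keeps every row from `agents`; unmatched rows get NULL for `listings`'s columns.
Matching on t1.agent_id = t2.agent_id.
- t1 (agent_id=4) pairs with 2 row(s) of t2.
- t1 (agent_id=7) pairs with 1 row(s) of t2.
- t1 (agent_id=5) has no partner → padded with NULL.
After projecting and ordering:
t2.price_k | t1.agent_id
556 | 4
823 | 4
892 | 7
NULL | 5

(556, 4); (823, 4); (892, 7); (NULL, 5)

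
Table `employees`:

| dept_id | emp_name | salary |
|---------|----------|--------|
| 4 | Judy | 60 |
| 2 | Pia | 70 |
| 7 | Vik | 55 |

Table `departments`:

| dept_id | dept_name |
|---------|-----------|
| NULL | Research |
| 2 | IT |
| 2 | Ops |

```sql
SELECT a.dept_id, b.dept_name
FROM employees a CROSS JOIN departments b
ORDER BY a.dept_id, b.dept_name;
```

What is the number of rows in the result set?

9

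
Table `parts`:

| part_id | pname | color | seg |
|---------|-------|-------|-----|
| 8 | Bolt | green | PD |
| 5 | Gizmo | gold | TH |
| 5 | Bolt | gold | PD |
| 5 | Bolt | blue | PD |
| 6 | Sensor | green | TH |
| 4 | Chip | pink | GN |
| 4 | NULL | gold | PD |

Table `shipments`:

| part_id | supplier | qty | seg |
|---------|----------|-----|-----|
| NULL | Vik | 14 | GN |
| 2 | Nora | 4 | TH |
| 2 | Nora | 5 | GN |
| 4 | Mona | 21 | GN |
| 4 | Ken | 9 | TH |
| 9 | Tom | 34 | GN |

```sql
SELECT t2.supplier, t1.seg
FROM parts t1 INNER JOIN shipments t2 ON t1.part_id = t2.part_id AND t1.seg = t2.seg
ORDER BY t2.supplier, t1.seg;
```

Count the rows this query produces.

1

INNER JOIN keeps only pairs where the ON condition holds.
Matching on t1.part_id = t2.part_id AND t1.seg = t2.seg. A NULL in a compared column never satisfies the condition.
Matched pairs: 1.
Total: 1 rows.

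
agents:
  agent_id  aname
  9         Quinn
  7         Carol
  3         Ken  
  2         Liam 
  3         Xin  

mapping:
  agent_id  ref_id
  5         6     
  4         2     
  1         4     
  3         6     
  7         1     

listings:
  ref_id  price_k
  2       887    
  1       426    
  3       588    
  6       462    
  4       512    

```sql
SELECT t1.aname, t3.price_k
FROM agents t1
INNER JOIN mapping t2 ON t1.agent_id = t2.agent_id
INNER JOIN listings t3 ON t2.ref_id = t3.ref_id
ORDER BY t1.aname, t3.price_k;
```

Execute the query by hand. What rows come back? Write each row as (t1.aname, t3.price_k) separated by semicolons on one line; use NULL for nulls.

(Carol, 426); (Ken, 462); (Xin, 462)

Evaluate left to right. First `agents t1 INNER JOIN mapping t2` on agent_id: 3 row(s).
Then INNER JOIN `listings t3` on ref_id: keep only rows whose t2.ref_id appears in t3.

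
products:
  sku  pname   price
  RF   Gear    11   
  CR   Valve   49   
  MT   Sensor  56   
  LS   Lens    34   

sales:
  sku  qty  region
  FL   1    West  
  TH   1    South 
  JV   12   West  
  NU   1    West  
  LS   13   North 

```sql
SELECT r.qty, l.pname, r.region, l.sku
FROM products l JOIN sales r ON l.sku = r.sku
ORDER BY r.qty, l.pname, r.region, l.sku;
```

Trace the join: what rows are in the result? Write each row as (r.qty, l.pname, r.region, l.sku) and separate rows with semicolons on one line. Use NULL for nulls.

INNER JOIN keeps only pairs where the ON condition holds.
Matching on l.sku = r.sku.
Matched pairs: 1.

(13, Lens, North, LS)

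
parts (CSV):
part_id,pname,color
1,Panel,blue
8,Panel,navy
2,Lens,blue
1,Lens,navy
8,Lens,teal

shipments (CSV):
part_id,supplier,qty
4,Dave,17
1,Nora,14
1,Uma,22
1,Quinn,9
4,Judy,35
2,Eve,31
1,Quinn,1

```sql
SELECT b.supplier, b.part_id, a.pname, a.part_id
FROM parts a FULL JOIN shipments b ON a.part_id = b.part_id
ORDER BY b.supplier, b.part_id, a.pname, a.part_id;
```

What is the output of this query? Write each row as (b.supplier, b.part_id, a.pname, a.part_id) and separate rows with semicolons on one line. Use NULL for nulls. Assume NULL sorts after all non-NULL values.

(Dave, 4, NULL, NULL); (Eve, 2, Lens, 2); (Judy, 4, NULL, NULL); (Nora, 1, Lens, 1); (Nora, 1, Panel, 1); (Quinn, 1, Lens, 1); (Quinn, 1, Lens, 1); (Quinn, 1, Panel, 1); (Quinn, 1, Panel, 1); (Uma, 1, Lens, 1); (Uma, 1, Panel, 1); (NULL, NULL, Lens, 8); (NULL, NULL, Panel, 8)

FULL OUTER JOIN keeps every row from both sides; unmatched rows get NULL for the other side's columns.
Matching on a.part_id = b.part_id.
Matched pairs: 9; unmatched a rows kept: 2; unmatched b rows kept: 2.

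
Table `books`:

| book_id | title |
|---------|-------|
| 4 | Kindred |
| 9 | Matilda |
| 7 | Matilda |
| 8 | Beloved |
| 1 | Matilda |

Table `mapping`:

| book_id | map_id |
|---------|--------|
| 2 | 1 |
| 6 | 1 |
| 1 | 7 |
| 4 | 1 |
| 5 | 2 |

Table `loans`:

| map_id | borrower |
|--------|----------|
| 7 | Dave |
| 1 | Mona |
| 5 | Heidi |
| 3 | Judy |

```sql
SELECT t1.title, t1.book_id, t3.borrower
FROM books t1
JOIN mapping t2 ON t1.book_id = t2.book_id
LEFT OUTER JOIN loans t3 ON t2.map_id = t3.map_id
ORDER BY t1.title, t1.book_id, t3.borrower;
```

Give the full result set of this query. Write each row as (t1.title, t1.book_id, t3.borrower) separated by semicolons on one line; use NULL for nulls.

(Kindred, 4, Mona); (Matilda, 1, Dave)

Evaluate left to right. First `books t1 INNER JOIN mapping t2` on book_id: 2 row(s).
Then LEFT JOIN `loans t3` on map_id: each of those 2 rows is kept; rows whose t2.map_id has no match in t3 get NULL for t3's columns.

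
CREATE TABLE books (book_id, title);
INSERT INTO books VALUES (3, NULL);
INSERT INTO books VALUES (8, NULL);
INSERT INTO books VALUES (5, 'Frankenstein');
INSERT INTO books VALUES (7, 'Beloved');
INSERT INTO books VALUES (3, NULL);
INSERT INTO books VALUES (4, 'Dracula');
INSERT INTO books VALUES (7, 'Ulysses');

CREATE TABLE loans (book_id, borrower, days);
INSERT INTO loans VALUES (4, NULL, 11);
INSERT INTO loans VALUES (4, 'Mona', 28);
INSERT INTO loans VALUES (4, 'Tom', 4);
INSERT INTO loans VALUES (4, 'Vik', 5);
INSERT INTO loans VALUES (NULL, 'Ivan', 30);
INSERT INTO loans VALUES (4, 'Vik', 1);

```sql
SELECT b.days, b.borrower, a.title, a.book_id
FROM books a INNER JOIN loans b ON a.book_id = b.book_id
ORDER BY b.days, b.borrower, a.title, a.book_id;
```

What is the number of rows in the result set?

INNER JOIN keeps only pairs where the ON condition holds.
Matching on a.book_id = b.book_id. A NULL in a compared column never satisfies the condition.
- book_id=3: no matching b row, dropped.
- book_id=8: no matching b row, dropped.
- book_id=5: no matching b row, dropped.
- book_id=7: no matching b row, dropped.
- book_id=3: no matching b row, dropped.
- book_id=4: 5 matching b row(s), so 5 row(s) emitted.
- book_id=7: no matching b row, dropped.
Total: 5 rows.

5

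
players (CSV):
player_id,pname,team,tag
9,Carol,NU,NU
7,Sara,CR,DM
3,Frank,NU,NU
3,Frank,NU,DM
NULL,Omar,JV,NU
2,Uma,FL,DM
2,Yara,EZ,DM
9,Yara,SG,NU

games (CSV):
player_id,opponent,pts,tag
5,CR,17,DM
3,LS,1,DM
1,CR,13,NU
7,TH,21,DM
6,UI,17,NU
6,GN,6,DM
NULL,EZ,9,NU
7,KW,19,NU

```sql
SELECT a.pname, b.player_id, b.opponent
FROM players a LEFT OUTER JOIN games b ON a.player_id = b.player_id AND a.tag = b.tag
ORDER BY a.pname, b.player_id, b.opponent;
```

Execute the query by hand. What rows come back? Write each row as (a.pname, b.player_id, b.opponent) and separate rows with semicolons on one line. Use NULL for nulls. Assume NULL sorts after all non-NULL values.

(Carol, NULL, NULL); (Frank, 3, LS); (Frank, NULL, NULL); (Omar, NULL, NULL); (Sara, 7, TH); (Uma, NULL, NULL); (Yara, NULL, NULL); (Yara, NULL, NULL)

LEFT JOIN keeps every row from `players`; unmatched rows get NULL for `games`'s columns.
Matching on a.player_id = b.player_id AND a.tag = b.tag. A NULL in a compared column never satisfies the condition.
- player_id=9, tag=NU: no b row matches, row kept with b columns NULL.
- player_id=7, tag=DM: 1 matching b row(s), so 1 row(s) emitted.
- player_id=3, tag=NU: no b row matches, row kept with b columns NULL.
- player_id=3, tag=DM: 1 matching b row(s), so 1 row(s) emitted.
- player_id=NULL, tag=NU: no b row matches, row kept with b columns NULL.
- player_id=2, tag=DM: no b row matches, row kept with b columns NULL.
- player_id=2, tag=DM: no b row matches, row kept with b columns NULL.
- player_id=9, tag=NU: no b row matches, row kept with b columns NULL.
After projecting and ordering:
a.pname | b.player_id | b.opponent
Carol | NULL | NULL
Frank | 3 | LS
Frank | NULL | NULL
Omar | NULL | NULL
Sara | 7 | TH
Uma | NULL | NULL
Yara | NULL | NULL
Yara | NULL | NULL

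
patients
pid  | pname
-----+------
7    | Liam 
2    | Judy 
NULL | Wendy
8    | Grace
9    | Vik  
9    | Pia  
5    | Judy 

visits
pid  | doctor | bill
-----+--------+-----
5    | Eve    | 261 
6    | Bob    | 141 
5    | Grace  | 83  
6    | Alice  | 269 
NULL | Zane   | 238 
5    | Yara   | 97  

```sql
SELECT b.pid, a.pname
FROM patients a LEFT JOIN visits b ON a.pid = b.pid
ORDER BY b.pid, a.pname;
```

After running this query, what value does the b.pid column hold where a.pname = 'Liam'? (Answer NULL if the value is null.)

LEFT JOIN keeps every row from `patients`; unmatched rows get NULL for `visits`'s columns.
Matching on a.pid = b.pid. A NULL in a compared column never satisfies the condition.
Matched pairs: 3; unmatched a rows kept: 6.

NULL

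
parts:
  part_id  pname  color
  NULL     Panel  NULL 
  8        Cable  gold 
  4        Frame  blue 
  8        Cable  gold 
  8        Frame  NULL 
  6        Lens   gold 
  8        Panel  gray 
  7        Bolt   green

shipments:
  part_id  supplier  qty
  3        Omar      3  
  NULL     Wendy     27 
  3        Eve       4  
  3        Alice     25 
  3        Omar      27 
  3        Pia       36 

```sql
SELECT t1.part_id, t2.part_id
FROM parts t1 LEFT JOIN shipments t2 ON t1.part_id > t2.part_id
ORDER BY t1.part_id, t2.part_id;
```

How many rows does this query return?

LEFT JOIN keeps every row from `parts`; unmatched rows get NULL for `shipments`'s columns.
Matching on t1.part_id > t2.part_id. A NULL in a compared column never satisfies the condition.
Matched pairs: 35; unmatched t1 rows kept: 1.
Total: 35 matched + 1 padded = 36 rows.

36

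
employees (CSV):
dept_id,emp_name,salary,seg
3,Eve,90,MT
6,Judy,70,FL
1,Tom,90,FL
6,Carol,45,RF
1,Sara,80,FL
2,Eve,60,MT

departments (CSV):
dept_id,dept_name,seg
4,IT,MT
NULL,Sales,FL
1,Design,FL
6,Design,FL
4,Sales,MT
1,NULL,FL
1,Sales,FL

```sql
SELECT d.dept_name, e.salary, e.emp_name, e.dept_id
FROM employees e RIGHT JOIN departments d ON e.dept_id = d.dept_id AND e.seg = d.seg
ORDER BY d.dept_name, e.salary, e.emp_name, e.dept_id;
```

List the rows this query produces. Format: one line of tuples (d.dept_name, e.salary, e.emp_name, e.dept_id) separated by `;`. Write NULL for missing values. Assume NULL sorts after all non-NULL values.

(Design, 70, Judy, 6); (Design, 80, Sara, 1); (Design, 90, Tom, 1); (IT, NULL, NULL, NULL); (Sales, 80, Sara, 1); (Sales, 90, Tom, 1); (Sales, NULL, NULL, NULL); (Sales, NULL, NULL, NULL); (NULL, 80, Sara, 1); (NULL, 90, Tom, 1)

RIGHT JOIN keeps every row from `departments`; unmatched rows get NULL for `employees`'s columns.
Matching on e.dept_id = d.dept_id AND e.seg = d.seg. A NULL in a compared column never satisfies the condition.
Matched pairs: 7; unmatched d rows kept: 3.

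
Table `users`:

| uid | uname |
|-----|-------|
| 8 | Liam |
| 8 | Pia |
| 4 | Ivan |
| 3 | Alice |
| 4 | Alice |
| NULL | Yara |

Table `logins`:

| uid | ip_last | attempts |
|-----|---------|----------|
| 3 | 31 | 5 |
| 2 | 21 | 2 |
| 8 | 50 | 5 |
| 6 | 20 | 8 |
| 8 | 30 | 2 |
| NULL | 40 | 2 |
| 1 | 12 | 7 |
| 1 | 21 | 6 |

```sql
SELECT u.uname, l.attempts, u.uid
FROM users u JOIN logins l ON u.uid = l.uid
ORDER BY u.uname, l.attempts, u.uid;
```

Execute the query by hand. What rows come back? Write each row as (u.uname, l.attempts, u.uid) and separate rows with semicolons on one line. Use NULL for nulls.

INNER JOIN keeps only pairs where the ON condition holds.
Matching on u.uid = l.uid. A NULL in a compared column never satisfies the condition.
- uid=8: 2 matching l row(s), so 2 row(s) emitted.
- uid=8: 2 matching l row(s), so 2 row(s) emitted.
- uid=4: no matching l row, dropped.
- uid=3: 1 matching l row(s), so 1 row(s) emitted.
- uid=4: no matching l row, dropped.
- uid=NULL: no matching l row, dropped.
After projecting and ordering:
u.uname | l.attempts | u.uid
Alice | 5 | 3
Liam | 2 | 8
Liam | 5 | 8
Pia | 2 | 8
Pia | 5 | 8

(Alice, 5, 3); (Liam, 2, 8); (Liam, 5, 8); (Pia, 2, 8); (Pia, 5, 8)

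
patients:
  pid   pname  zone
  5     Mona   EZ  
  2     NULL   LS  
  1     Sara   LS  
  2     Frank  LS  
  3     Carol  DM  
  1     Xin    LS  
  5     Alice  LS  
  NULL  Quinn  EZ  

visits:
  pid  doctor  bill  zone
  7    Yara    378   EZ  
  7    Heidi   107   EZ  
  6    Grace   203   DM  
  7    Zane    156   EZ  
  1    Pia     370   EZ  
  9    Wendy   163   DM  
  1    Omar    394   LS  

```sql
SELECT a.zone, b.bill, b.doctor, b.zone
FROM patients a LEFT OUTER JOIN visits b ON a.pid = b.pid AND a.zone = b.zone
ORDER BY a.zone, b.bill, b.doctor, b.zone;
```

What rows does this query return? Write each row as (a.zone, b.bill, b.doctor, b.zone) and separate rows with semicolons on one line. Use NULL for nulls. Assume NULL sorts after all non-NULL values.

LEFT JOIN keeps every row from `patients`; unmatched rows get NULL for `visits`'s columns.
Matching on a.pid = b.pid AND a.zone = b.zone. A NULL in a compared column never satisfies the condition.
- pid=5, zone=EZ: no b row matches, row kept with b columns NULL.
- pid=2, zone=LS: no b row matches, row kept with b columns NULL.
- pid=1, zone=LS: 1 matching b row(s), so 1 row(s) emitted.
- pid=2, zone=LS: no b row matches, row kept with b columns NULL.
- pid=3, zone=DM: no b row matches, row kept with b columns NULL.
- pid=1, zone=LS: 1 matching b row(s), so 1 row(s) emitted.
- pid=5, zone=LS: no b row matches, row kept with b columns NULL.
- pid=NULL, zone=EZ: no b row matches, row kept with b columns NULL.
After projecting and ordering:
a.zone | b.bill | b.doctor | b.zone
DM | NULL | NULL | NULL
EZ | NULL | NULL | NULL
EZ | NULL | NULL | NULL
LS | 394 | Omar | LS
LS | 394 | Omar | LS
LS | NULL | NULL | NULL
LS | NULL | NULL | NULL
LS | NULL | NULL | NULL

(DM, NULL, NULL, NULL); (EZ, NULL, NULL, NULL); (EZ, NULL, NULL, NULL); (LS, 394, Omar, LS); (LS, 394, Omar, LS); (LS, NULL, NULL, NULL); (LS, NULL, NULL, NULL); (LS, NULL, NULL, NULL)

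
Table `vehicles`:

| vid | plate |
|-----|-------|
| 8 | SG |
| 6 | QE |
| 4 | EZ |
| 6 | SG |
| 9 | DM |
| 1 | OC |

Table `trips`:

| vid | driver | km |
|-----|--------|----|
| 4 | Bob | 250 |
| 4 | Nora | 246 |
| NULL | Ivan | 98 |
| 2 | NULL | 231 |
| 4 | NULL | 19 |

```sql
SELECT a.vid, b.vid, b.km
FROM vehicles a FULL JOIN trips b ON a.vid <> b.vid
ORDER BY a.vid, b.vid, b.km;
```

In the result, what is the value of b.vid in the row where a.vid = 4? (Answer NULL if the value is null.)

2

FULL OUTER JOIN keeps every row from both sides; unmatched rows get NULL for the other side's columns.
Matching on a.vid <> b.vid. A NULL in a compared column never satisfies the condition.
- a[0] vid=8 → 4 match(es) in b → 4 row(s).
- a[1] vid=6 → 4 match(es) in b → 4 row(s).
- a[2] vid=4 → 1 match(es) in b → 1 row(s).
- a[3] vid=6 → 4 match(es) in b → 4 row(s).
- a[4] vid=9 → 4 match(es) in b → 4 row(s).
- a[5] vid=1 → 4 match(es) in b → 4 row(s).
- 1 row(s) from b found no a partner → padded with NULL.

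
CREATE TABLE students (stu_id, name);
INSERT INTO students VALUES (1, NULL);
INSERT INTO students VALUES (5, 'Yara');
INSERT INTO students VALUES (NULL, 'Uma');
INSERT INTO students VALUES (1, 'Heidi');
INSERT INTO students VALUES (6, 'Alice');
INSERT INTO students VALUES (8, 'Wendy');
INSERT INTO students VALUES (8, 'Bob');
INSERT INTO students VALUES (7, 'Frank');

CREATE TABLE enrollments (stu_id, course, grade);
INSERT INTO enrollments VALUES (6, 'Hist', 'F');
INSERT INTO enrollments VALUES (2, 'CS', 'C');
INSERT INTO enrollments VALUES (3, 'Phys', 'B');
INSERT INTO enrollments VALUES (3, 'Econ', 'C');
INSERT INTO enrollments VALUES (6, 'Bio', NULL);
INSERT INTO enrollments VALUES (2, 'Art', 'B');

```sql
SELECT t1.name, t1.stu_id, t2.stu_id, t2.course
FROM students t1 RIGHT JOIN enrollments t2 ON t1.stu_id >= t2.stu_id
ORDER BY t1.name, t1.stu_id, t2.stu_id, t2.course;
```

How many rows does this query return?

28

RIGHT JOIN keeps every row from `enrollments`; unmatched rows get NULL for `students`'s columns.
Matching on t1.stu_id >= t2.stu_id. A NULL in a compared column never satisfies the condition.
- t1[0] stu_id=1 → no match.
- t1[1] stu_id=5 → 4 match(es) in t2 → 4 row(s).
- t1[2] stu_id=NULL → no match.
- t1[3] stu_id=1 → no match.
- t1[4] stu_id=6 → 6 match(es) in t2 → 6 row(s).
- t1[5] stu_id=8 → 6 match(es) in t2 → 6 row(s).
- t1[6] stu_id=8 → 6 match(es) in t2 → 6 row(s).
- t1[7] stu_id=7 → 6 match(es) in t2 → 6 row(s).
- every t2 row matched at least one t1 row.
Total: 28 rows.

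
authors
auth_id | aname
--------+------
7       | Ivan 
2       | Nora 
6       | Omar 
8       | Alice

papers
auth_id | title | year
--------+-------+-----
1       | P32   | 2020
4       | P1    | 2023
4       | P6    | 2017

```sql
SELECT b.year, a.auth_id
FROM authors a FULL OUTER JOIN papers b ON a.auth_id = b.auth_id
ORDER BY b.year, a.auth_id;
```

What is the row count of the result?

7

FULL OUTER JOIN keeps every row from both sides; unmatched rows get NULL for the other side's columns.
Matching on a.auth_id = b.auth_id.
- a[0] auth_id=7 → no match; kept with NULLs on the b side.
- a[1] auth_id=2 → no match; kept with NULLs on the b side.
- a[2] auth_id=6 → no match; kept with NULLs on the b side.
- a[3] auth_id=8 → no match; kept with NULLs on the b side.
- plus 3 unmatched b row(s), each kept with NULL a columns.
Total: 0 matched + 7 padded = 7 rows.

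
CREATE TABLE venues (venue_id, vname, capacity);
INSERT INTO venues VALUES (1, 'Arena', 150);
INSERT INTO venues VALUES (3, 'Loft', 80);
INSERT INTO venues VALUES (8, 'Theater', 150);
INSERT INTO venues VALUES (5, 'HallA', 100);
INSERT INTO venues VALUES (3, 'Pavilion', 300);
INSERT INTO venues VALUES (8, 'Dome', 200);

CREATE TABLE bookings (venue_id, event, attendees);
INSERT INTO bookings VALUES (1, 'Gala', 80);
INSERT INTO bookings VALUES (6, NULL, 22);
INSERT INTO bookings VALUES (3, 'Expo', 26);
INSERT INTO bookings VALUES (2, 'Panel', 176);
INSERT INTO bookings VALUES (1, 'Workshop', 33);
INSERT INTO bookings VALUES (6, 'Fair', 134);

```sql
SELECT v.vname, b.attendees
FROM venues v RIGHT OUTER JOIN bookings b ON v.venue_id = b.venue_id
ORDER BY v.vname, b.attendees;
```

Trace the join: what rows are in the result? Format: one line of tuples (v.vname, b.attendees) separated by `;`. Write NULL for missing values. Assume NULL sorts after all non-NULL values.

RIGHT JOIN keeps every row from `bookings`; unmatched rows get NULL for `venues`'s columns.
Matching on v.venue_id = b.venue_id.
Matched pairs: 4; unmatched b rows kept: 3.

(Arena, 33); (Arena, 80); (Loft, 26); (Pavilion, 26); (NULL, 22); (NULL, 134); (NULL, 176)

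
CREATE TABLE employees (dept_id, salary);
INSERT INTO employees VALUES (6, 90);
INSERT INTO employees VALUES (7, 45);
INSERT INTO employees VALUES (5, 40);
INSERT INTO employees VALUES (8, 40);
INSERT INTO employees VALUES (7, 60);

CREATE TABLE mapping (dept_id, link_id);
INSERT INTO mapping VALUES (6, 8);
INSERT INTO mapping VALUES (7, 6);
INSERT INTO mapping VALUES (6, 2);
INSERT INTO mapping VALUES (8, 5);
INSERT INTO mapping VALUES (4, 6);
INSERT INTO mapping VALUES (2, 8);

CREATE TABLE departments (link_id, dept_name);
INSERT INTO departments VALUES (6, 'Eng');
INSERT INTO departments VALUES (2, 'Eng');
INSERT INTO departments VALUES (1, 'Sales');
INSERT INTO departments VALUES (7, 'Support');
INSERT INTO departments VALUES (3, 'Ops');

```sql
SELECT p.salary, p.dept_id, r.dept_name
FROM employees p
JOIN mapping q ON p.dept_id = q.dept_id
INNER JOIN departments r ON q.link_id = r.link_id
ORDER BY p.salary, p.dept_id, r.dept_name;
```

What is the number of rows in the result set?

Evaluate left to right. First `employees p INNER JOIN mapping q` on dept_id: 5 row(s).
Then INNER JOIN `departments r` on link_id: keep only rows whose q.link_id appears in r.
Result: 3 row(s).

3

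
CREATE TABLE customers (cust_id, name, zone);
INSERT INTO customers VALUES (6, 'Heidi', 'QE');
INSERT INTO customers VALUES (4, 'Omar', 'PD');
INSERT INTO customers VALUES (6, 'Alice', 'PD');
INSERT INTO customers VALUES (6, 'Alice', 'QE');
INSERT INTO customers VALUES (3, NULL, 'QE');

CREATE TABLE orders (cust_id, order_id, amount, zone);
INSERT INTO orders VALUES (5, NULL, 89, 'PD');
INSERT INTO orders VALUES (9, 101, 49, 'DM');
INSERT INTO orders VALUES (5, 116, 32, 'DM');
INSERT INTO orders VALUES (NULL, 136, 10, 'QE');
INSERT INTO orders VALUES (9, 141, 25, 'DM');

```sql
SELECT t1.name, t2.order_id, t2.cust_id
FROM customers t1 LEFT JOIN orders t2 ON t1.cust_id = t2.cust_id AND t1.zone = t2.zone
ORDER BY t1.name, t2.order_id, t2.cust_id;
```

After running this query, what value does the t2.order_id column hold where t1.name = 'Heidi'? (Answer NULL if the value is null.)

NULL

LEFT JOIN keeps every row from `customers`; unmatched rows get NULL for `orders`'s columns.
Matching on t1.cust_id = t2.cust_id AND t1.zone = t2.zone. A NULL in a compared column never satisfies the condition.
- cust_id=6, zone=QE: no t2 row matches, row kept with t2 columns NULL.
- cust_id=4, zone=PD: no t2 row matches, row kept with t2 columns NULL.
- cust_id=6, zone=PD: no t2 row matches, row kept with t2 columns NULL.
- cust_id=6, zone=QE: no t2 row matches, row kept with t2 columns NULL.
- cust_id=3, zone=QE: no t2 row matches, row kept with t2 columns NULL.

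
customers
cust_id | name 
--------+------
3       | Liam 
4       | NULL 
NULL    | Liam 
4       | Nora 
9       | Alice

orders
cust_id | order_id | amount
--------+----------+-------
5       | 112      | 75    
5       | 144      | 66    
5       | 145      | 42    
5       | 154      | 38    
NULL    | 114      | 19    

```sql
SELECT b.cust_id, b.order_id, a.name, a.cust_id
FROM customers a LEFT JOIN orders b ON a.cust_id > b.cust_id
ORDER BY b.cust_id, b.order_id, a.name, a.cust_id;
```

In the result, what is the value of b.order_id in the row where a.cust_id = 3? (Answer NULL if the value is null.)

LEFT JOIN keeps every row from `customers`; unmatched rows get NULL for `orders`'s columns.
Matching on a.cust_id > b.cust_id. A NULL in a compared column never satisfies the condition.
- a row (cust_id=3): no match → kept, b columns NULL.
- a row (cust_id=4): no match → kept, b columns NULL.
- a row (cust_id=NULL): no match → kept, b columns NULL.
- a row (cust_id=4): no match → kept, b columns NULL.
- a row (cust_id=9): matches 4 b row(s) → 4 output row(s).

NULL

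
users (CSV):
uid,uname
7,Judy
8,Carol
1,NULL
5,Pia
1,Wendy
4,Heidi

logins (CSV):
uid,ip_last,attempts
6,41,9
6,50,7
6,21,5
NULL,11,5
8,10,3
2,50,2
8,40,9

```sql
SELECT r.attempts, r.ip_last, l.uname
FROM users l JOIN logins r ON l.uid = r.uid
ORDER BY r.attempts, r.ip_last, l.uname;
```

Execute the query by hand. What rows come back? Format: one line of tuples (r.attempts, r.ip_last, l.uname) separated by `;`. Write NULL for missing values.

INNER JOIN keeps only pairs where the ON condition holds.
Matching on l.uid = r.uid. A NULL in a compared column never satisfies the condition.
- l row (uid=7): no match → dropped.
- l row (uid=8): matches 2 r row(s) → 2 output row(s).
- l row (uid=1): no match → dropped.
- l row (uid=5): no match → dropped.
- l row (uid=1): no match → dropped.
- l row (uid=4): no match → dropped.
After projecting and ordering:
r.attempts | r.ip_last | l.uname
3 | 10 | Carol
9 | 40 | Carol

(3, 10, Carol); (9, 40, Carol)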